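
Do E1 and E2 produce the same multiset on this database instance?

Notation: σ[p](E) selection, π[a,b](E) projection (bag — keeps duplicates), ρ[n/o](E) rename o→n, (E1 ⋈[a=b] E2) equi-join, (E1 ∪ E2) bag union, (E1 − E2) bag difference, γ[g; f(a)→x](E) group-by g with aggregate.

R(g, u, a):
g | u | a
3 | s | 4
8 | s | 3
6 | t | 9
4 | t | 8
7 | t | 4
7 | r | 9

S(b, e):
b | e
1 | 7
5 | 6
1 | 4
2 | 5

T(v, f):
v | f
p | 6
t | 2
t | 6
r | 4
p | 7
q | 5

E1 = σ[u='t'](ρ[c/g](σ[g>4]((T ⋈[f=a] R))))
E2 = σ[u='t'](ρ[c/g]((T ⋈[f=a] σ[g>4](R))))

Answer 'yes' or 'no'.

E1 subexpression sizes:
  T → 6
  R → 6
  (T ⋈[f=a] R) → 2
  σ[g>4]((T ⋈[f=a] R)) → 1
  ρ[c/g](σ[g>4]((T ⋈[f=a] R))) → 1
  σ[u='t'](ρ[c/g](σ[g>4]((T ⋈[f=a] R)))) → 1
E2 subexpression sizes:
  T → 6
  R → 6
  σ[g>4](R) → 4
  (T ⋈[f=a] σ[g>4](R)) → 1
  ρ[c/g]((T ⋈[f=a] σ[g>4](R))) → 1
  σ[u='t'](ρ[c/g]((T ⋈[f=a] σ[g>4](R)))) → 1

E1 and E2 produce the same multiset:
v | f | c | u | a
r | 4 | 7 | t | 4

yes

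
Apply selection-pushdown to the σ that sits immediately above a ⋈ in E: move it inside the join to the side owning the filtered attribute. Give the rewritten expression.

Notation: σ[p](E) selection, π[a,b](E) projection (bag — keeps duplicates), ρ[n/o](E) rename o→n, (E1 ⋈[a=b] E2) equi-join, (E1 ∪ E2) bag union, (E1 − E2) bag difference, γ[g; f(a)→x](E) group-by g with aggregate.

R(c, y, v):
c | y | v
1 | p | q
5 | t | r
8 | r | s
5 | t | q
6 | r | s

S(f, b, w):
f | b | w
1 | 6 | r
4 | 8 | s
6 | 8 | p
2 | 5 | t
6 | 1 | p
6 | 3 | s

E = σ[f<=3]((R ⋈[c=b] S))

σ filters on f, owned by the right side.
E' = (R ⋈[c=b] σ[f<=3](S))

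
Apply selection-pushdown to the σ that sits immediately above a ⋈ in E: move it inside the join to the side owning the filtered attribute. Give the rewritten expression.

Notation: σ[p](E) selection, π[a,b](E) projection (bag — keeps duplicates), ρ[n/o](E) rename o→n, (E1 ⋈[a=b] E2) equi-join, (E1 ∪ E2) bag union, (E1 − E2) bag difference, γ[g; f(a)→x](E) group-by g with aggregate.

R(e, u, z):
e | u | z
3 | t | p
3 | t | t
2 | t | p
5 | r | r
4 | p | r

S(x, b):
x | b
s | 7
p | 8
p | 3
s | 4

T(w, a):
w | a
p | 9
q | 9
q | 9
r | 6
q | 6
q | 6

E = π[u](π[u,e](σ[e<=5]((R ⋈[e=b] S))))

σ filters on e, owned by the left side.
E' = π[u](π[u,e]((σ[e<=5](R) ⋈[e=b] S)))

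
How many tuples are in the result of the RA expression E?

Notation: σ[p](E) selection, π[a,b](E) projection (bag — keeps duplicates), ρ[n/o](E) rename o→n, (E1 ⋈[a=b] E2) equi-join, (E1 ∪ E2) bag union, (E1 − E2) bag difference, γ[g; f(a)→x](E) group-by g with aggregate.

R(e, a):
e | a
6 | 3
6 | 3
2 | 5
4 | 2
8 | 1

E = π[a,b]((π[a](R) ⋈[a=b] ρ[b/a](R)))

Stepwise |·|:
  R → 5
  π[a](R) → 5
  R → 5
  ρ[b/a](R) → 5
  (π[a](R) ⋈[a=b] ρ[b/a](R)) → 7
  π[a,b]((π[a](R) ⋈[a=b] ρ[b/a](R))) → 7

|E| = 7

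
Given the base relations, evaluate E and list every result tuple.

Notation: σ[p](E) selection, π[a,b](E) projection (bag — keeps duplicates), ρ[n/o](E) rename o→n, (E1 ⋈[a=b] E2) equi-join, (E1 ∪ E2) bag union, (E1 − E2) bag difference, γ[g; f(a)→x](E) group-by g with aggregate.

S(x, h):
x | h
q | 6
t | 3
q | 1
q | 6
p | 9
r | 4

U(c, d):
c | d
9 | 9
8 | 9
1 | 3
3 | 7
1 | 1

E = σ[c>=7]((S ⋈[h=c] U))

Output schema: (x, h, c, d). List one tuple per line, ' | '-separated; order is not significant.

Per-node cardinality:
  S → 6
  U → 5
  (S ⋈[h=c] U) → 4
  σ[c>=7]((S ⋈[h=c] U)) → 1

== RESULT ==
x | h | c | d
p | 9 | 9 | 9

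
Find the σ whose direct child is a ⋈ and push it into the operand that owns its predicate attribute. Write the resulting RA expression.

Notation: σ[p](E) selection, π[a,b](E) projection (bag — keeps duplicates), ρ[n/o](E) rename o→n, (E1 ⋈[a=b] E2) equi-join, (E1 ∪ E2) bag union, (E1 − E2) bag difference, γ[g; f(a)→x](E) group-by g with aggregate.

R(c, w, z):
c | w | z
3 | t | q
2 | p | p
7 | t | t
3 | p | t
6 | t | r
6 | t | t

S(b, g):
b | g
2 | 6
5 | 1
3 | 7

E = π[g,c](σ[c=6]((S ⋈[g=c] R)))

σ filters on c, owned by the right side.
E' = π[g,c]((S ⋈[g=c] σ[c=6](R)))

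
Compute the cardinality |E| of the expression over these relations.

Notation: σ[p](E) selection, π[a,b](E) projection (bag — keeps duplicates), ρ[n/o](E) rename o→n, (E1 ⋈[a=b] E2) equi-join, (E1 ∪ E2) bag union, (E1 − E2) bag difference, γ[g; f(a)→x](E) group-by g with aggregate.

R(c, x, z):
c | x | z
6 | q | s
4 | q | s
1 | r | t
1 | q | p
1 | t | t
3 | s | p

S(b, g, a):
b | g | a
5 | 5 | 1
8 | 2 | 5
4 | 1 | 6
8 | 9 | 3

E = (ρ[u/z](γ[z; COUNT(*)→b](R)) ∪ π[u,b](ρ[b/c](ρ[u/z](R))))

Stepwise |·|:
  R → 6
  γ[z; COUNT(*)→b](R) → 3
  ρ[u/z](γ[z; COUNT(*)→b](R)) → 3
  R → 6
  ρ[u/z](R) → 6
  ρ[b/c](ρ[u/z](R)) → 6
  π[u,b](ρ[b/c](ρ[u/z](R))) → 6
  (ρ[u/z](γ[z; COUNT(*)→b](R)) ∪ π[u,b](ρ[b/c](ρ[u/z](R)))) → 9

|E| = 9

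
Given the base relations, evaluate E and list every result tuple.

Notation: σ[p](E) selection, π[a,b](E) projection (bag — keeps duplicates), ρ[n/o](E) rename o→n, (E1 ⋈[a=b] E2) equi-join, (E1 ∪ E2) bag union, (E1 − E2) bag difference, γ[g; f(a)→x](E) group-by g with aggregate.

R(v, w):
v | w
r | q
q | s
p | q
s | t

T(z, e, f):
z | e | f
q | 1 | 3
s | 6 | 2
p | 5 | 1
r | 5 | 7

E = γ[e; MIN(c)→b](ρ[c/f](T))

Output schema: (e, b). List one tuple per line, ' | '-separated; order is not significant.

Per-node cardinality:
  T → 4
  ρ[c/f](T) → 4
  γ[e; MIN(c)→b](ρ[c/f](T)) → 3

== RESULT ==
e | b
1 | 3
5 | 1
6 | 2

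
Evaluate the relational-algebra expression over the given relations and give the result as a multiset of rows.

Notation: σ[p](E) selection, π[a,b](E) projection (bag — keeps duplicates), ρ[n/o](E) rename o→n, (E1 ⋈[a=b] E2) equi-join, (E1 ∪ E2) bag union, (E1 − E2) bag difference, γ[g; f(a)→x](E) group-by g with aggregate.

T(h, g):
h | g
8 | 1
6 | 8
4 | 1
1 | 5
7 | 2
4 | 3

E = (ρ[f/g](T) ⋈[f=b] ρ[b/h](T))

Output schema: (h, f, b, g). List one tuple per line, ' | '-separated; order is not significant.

Subexpression sizes:
  T → 6
  ρ[f/g](T) → 6
  T → 6
  ρ[b/h](T) → 6
  (ρ[f/g](T) ⋈[f=b] ρ[b/h](T)) → 3

== RESULT ==
h | f | b | g
4 | 1 | 1 | 5
6 | 8 | 8 | 1
8 | 1 | 1 | 5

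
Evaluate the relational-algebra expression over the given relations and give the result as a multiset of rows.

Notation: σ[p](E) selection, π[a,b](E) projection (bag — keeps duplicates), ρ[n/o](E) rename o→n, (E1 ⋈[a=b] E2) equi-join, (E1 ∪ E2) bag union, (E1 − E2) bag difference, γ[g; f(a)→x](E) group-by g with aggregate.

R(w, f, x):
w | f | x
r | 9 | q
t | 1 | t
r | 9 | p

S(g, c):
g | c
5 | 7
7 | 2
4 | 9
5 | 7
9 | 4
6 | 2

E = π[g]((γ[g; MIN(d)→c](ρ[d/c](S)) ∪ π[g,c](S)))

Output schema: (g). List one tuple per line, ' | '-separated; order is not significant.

Row counts bottom-up:
  S → 6
  ρ[d/c](S) → 6
  γ[g; MIN(d)→c](ρ[d/c](S)) → 5
  S → 6
  π[g,c](S) → 6
  (γ[g; MIN(d)→c](ρ[d/c](S)) ∪ π[g,c](S)) → 11
  π[g]((γ[g; MIN(d)→c](ρ[d/c](S)) ∪ π[g,c](S))) → 11

== RESULT ==
g
4
4
5
5
5
6
6
7
7
9
9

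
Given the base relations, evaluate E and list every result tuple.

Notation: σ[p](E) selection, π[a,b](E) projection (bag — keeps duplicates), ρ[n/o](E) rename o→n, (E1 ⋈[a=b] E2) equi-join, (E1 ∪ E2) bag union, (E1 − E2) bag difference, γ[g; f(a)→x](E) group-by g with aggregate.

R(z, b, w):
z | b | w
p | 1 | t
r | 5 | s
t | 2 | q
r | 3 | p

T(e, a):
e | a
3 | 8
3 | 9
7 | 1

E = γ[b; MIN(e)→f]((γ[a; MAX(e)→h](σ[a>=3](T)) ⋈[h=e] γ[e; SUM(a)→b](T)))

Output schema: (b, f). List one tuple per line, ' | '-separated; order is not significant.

Subexpression sizes:
  T → 3
  σ[a>=3](T) → 2
  γ[a; MAX(e)→h](σ[a>=3](T)) → 2
  T → 3
  γ[e; SUM(a)→b](T) → 2
  (γ[a; MAX(e)→h](σ[a>=3](T)) ⋈[h=e] γ[e; SUM(a)→b](T)) → 2
  γ[b; MIN(e)→f]((γ[a; MAX(e)→h](σ[a>=3](T)) ⋈[h=e] γ[e; SUM(a)→b](T))) → 1

== RESULT ==
b | f
17 | 3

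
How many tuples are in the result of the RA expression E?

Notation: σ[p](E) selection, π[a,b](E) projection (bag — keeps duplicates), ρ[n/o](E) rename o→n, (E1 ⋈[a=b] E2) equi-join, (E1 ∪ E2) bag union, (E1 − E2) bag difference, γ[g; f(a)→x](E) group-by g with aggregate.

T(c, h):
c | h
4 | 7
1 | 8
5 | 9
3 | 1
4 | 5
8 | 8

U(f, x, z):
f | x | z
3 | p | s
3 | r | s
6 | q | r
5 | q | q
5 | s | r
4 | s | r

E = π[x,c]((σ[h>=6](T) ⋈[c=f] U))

Row counts bottom-up:
  T → 6
  σ[h>=6](T) → 4
  U → 6
  (σ[h>=6](T) ⋈[c=f] U) → 3
  π[x,c]((σ[h>=6](T) ⋈[c=f] U)) → 3

|E| = 3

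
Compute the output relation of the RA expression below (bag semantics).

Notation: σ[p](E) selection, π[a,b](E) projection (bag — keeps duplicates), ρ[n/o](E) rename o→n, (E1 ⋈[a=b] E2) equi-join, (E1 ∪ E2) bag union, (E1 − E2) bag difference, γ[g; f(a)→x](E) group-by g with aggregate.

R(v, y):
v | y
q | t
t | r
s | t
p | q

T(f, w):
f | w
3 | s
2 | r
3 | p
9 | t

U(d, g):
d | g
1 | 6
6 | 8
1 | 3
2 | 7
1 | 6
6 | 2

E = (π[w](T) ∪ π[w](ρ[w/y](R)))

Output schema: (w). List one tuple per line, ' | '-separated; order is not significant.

Row counts bottom-up:
  T → 4
  π[w](T) → 4
  R → 4
  ρ[w/y](R) → 4
  π[w](ρ[w/y](R)) → 4
  (π[w](T) ∪ π[w](ρ[w/y](R))) → 8

== RESULT ==
w
p
q
r
r
s
t
t
t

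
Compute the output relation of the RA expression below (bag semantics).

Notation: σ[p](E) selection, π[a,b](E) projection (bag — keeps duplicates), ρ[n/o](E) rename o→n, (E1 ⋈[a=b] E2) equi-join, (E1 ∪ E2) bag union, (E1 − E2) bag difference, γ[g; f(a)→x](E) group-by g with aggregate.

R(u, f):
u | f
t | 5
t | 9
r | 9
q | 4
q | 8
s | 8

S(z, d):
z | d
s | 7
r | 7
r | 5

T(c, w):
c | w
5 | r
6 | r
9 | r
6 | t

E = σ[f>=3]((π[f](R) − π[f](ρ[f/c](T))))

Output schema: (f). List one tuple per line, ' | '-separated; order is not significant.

Stepwise |·|:
  R → 6
  π[f](R) → 6
  T → 4
  ρ[f/c](T) → 4
  π[f](ρ[f/c](T)) → 4
  (π[f](R) − π[f](ρ[f/c](T))) → 4
  σ[f>=3]((π[f](R) − π[f](ρ[f/c](T)))) → 4

== RESULT ==
f
4
8
8
9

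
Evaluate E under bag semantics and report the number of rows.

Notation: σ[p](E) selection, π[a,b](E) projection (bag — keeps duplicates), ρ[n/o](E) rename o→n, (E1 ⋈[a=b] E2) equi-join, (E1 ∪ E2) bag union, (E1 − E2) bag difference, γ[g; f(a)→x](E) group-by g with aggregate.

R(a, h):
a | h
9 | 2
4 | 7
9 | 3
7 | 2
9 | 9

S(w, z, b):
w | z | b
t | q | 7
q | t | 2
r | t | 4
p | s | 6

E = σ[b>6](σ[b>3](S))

Stepwise |·|:
  S → 4
  σ[b>3](S) → 3
  σ[b>6](σ[b>3](S)) → 1

|E| = 1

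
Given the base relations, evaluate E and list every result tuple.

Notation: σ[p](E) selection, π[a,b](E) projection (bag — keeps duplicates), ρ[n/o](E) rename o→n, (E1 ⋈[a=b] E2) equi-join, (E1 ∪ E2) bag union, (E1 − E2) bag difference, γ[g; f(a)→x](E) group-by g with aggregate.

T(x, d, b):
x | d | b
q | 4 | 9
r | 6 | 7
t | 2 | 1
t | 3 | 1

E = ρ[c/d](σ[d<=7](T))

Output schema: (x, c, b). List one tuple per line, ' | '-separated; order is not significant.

Stepwise |·|:
  T → 4
  σ[d<=7](T) → 4
  ρ[c/d](σ[d<=7](T)) → 4

== RESULT ==
x | c | b
q | 4 | 9
r | 6 | 7
t | 2 | 1
t | 3 | 1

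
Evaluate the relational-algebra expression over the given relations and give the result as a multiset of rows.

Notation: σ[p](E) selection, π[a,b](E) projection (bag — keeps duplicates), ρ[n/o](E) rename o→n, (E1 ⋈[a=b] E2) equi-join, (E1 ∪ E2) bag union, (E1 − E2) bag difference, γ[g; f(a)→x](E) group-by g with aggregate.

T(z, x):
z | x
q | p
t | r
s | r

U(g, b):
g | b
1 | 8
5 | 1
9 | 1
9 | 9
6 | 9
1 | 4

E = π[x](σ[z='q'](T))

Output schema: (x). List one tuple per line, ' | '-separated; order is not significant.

Row counts bottom-up:
  T → 3
  σ[z='q'](T) → 1
  π[x](σ[z='q'](T)) → 1

== RESULT ==
x
p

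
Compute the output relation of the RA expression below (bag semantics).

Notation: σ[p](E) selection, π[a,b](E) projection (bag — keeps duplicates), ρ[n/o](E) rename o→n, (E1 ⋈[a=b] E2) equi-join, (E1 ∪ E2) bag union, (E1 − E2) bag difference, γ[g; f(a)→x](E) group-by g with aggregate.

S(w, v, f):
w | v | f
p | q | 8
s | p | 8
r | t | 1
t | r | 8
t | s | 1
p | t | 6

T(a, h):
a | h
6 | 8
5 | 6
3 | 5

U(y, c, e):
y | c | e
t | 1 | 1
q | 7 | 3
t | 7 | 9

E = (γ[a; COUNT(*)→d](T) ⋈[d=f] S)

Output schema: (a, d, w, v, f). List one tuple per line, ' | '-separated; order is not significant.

Subexpression sizes:
  T → 3
  γ[a; COUNT(*)→d](T) → 3
  S → 6
  (γ[a; COUNT(*)→d](T) ⋈[d=f] S) → 6

== RESULT ==
a | d | w | v | f
3 | 1 | r | t | 1
3 | 1 | t | s | 1
5 | 1 | r | t | 1
5 | 1 | t | s | 1
6 | 1 | r | t | 1
6 | 1 | t | s | 1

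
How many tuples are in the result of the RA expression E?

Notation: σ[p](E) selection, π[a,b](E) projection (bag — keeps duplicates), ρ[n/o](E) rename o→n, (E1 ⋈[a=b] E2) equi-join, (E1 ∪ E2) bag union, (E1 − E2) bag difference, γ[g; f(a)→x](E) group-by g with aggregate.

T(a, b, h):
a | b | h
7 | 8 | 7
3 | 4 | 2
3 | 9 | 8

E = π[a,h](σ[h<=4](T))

Subexpression sizes:
  T → 3
  σ[h<=4](T) → 1
  π[a,h](σ[h<=4](T)) → 1

|E| = 1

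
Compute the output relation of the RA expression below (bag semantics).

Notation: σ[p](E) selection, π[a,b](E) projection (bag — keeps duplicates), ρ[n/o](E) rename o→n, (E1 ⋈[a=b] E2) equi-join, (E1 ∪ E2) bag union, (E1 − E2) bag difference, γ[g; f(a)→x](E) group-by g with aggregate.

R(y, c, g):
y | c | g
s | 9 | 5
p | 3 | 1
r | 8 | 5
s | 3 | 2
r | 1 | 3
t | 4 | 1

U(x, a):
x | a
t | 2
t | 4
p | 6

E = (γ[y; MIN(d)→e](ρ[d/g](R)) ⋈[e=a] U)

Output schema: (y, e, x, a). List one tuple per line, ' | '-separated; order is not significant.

Subexpression sizes:
  R → 6
  ρ[d/g](R) → 6
  γ[y; MIN(d)→e](ρ[d/g](R)) → 4
  U → 3
  (γ[y; MIN(d)→e](ρ[d/g](R)) ⋈[e=a] U) → 1

== RESULT ==
y | e | x | a
s | 2 | t | 2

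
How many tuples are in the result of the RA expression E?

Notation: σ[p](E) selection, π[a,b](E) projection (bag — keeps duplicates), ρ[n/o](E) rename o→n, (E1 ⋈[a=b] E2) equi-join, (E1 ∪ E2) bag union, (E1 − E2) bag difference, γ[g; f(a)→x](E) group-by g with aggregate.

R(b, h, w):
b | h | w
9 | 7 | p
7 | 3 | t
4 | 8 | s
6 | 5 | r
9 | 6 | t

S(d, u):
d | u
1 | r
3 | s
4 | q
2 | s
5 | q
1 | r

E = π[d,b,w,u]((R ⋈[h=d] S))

Per-node cardinality:
  R → 5
  S → 6
  (R ⋈[h=d] S) → 2
  π[d,b,w,u]((R ⋈[h=d] S)) → 2

|E| = 2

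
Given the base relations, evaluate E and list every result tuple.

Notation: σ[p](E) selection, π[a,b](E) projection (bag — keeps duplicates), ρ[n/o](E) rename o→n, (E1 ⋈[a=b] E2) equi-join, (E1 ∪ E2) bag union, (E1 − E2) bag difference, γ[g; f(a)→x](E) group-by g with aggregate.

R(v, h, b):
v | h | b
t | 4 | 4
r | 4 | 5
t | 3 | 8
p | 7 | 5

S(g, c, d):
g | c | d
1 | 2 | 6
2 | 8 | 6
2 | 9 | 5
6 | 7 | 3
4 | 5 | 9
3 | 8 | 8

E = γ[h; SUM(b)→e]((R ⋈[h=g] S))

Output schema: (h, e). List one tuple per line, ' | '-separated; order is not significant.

Subexpression sizes:
  R → 4
  S → 6
  (R ⋈[h=g] S) → 3
  γ[h; SUM(b)→e]((R ⋈[h=g] S)) → 2

== RESULT ==
h | e
3 | 8
4 | 9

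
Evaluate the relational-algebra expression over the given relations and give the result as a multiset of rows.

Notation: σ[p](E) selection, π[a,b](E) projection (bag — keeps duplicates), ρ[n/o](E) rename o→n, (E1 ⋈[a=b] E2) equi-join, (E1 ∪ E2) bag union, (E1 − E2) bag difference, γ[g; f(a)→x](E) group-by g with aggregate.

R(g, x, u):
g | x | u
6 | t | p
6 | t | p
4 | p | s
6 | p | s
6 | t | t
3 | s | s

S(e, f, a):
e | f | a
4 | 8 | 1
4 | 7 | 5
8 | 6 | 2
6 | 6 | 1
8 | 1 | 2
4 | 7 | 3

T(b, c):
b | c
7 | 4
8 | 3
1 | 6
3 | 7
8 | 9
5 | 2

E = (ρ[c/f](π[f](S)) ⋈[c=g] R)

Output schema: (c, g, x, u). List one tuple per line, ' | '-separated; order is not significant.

Per-node cardinality:
  S → 6
  π[f](S) → 6
  ρ[c/f](π[f](S)) → 6
  R → 6
  (ρ[c/f](π[f](S)) ⋈[c=g] R) → 8

== RESULT ==
c | g | x | u
6 | 6 | p | s
6 | 6 | p | s
6 | 6 | t | p
6 | 6 | t | p
6 | 6 | t | p
6 | 6 | t | p
6 | 6 | t | t
6 | 6 | t | t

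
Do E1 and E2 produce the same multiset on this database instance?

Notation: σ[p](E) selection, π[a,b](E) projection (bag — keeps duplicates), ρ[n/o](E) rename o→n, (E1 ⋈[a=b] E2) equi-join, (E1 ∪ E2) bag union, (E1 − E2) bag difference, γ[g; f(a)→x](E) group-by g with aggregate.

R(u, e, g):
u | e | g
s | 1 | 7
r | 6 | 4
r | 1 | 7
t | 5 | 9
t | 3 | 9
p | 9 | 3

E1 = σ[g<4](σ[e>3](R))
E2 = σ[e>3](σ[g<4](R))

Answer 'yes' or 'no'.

E1 per-node cardinality:
  R → 6
  σ[e>3](R) → 3
  σ[g<4](σ[e>3](R)) → 1
E2 per-node cardinality:
  R → 6
  σ[g<4](R) → 1
  σ[e>3](σ[g<4](R)) → 1

E1 and E2 produce the same multiset:
u | e | g
p | 9 | 3

yes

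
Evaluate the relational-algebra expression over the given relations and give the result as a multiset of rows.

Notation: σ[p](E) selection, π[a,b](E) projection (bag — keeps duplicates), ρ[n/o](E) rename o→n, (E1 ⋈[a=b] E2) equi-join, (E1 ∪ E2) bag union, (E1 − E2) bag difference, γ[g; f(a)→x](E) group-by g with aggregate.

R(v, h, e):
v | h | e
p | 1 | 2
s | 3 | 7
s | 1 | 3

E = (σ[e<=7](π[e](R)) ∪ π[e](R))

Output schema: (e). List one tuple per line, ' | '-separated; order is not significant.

Stepwise |·|:
  R → 3
  π[e](R) → 3
  σ[e<=7](π[e](R)) → 3
  R → 3
  π[e](R) → 3
  (σ[e<=7](π[e](R)) ∪ π[e](R)) → 6

== RESULT ==
e
2
2
3
3
7
7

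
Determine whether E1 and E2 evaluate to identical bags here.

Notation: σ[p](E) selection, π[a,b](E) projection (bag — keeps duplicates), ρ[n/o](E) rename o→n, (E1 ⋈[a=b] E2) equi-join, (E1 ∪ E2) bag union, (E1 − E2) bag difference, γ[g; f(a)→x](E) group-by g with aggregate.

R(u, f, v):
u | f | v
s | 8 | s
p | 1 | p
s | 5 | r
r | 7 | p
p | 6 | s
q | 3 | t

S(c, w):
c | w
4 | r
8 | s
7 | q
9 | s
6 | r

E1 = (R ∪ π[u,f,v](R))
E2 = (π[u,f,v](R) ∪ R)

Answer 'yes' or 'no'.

E1 stepwise |·|:
  R → 6
  R → 6
  π[u,f,v](R) → 6
  (R ∪ π[u,f,v](R)) → 12
E2 stepwise |·|:
  R → 6
  π[u,f,v](R) → 6
  R → 6
  (π[u,f,v](R) ∪ R) → 12

E1 and E2 produce the same multiset:
u | f | v
p | 1 | p
p | 1 | p
p | 6 | s
p | 6 | s
q | 3 | t
q | 3 | t
r | 7 | p
r | 7 | p
s | 5 | r
s | 5 | r
s | 8 | s
s | 8 | s

yes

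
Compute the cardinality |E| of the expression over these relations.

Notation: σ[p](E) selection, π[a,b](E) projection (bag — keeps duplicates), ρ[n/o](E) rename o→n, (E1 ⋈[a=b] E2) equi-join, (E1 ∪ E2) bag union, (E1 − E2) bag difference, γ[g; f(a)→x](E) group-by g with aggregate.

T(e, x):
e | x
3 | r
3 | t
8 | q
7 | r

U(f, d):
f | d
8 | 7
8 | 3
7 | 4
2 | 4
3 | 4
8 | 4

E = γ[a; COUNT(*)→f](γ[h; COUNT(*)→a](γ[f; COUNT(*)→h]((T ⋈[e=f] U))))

Stepwise |·|:
  T → 4
  U → 6
  (T ⋈[e=f] U) → 6
  γ[f; COUNT(*)→h]((T ⋈[e=f] U)) → 3
  γ[h; COUNT(*)→a](γ[f; COUNT(*)→h]((T ⋈[e=f] U))) → 3
  γ[a; COUNT(*)→f](γ[h; COUNT(*)→a](γ[f; COUNT(*)→h]((T ⋈[e=f] U)))) → 1

|E| = 1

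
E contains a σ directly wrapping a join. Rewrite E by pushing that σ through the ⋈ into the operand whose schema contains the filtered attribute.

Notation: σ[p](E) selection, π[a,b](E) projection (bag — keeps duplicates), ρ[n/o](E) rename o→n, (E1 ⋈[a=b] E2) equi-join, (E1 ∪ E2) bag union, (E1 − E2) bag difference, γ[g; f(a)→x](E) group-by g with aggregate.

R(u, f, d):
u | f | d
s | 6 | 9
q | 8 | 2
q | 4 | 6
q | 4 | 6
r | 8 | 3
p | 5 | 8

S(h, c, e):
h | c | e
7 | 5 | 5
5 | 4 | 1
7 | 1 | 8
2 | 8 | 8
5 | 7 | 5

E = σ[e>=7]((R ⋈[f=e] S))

σ filters on e, owned by the right side.
E' = (R ⋈[f=e] σ[e>=7](S))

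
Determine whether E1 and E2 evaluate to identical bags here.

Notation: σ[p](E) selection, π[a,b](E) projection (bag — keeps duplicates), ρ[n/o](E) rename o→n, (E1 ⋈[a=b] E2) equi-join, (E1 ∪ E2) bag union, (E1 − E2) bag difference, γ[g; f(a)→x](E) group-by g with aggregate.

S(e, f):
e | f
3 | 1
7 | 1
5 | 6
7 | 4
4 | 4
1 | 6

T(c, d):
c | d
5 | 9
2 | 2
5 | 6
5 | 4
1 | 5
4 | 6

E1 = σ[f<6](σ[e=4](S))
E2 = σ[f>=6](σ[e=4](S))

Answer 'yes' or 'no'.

E1 stepwise |·|:
  S → 6
  σ[e=4](S) → 1
  σ[f<6](σ[e=4](S)) → 1
E2 stepwise |·|:
  S → 6
  σ[e=4](S) → 1
  σ[f>=6](σ[e=4](S)) → 0

E1 result:
e | f
4 | 4
E2 result:
e | f
(0 rows)
Witness: (4, 4) appears 1× in E1 but 0× in E2.

no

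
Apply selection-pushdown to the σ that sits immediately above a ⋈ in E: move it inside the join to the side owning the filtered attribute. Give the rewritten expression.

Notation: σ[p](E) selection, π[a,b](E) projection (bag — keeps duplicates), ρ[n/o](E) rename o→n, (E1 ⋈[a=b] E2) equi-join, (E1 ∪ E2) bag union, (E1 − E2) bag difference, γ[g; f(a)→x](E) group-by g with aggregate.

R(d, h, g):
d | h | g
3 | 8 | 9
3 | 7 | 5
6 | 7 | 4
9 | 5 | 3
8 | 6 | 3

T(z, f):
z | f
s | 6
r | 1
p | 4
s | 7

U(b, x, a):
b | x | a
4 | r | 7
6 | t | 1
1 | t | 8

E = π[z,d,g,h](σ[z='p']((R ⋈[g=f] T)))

σ filters on z, owned by the right side.
E' = π[z,d,g,h]((R ⋈[g=f] σ[z='p'](T)))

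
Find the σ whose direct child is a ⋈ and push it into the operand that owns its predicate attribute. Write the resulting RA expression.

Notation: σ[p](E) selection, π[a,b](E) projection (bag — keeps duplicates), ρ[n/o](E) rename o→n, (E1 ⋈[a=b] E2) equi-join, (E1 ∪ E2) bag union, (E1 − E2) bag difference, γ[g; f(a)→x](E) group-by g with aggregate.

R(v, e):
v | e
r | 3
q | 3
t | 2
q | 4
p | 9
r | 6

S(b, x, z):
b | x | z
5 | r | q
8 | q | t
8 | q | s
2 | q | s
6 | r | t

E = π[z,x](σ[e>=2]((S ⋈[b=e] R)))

σ filters on e, owned by the right side.
E' = π[z,x]((S ⋈[b=e] σ[e>=2](R)))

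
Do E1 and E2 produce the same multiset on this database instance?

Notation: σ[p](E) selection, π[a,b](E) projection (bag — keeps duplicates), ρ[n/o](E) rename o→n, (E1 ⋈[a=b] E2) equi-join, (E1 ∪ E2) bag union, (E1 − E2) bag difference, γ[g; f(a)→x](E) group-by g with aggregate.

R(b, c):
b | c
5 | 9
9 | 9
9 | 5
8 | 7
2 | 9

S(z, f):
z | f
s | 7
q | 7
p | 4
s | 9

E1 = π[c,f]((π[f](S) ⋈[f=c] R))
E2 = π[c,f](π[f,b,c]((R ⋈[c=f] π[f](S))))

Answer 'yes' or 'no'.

E1 subexpression sizes:
  S → 4
  π[f](S) → 4
  R → 5
  (π[f](S) ⋈[f=c] R) → 5
  π[c,f]((π[f](S) ⋈[f=c] R)) → 5
E2 subexpression sizes:
  R → 5
  S → 4
  π[f](S) → 4
  (R ⋈[c=f] π[f](S)) → 5
  π[f,b,c]((R ⋈[c=f] π[f](S))) → 5
  π[c,f](π[f,b,c]((R ⋈[c=f] π[f](S)))) → 5

E1 and E2 produce the same multiset:
c | f
7 | 7
7 | 7
9 | 9
9 | 9
9 | 9

yes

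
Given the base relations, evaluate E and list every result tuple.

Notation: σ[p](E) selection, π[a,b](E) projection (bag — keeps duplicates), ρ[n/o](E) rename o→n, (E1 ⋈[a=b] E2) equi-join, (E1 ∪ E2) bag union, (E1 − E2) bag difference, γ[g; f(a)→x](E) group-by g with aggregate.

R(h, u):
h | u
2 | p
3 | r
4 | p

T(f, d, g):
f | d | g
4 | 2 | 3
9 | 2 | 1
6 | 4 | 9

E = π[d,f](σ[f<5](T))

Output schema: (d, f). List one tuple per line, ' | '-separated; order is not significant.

Per-node cardinality:
  T → 3
  σ[f<5](T) → 1
  π[d,f](σ[f<5](T)) → 1

== RESULT ==
d | f
2 | 4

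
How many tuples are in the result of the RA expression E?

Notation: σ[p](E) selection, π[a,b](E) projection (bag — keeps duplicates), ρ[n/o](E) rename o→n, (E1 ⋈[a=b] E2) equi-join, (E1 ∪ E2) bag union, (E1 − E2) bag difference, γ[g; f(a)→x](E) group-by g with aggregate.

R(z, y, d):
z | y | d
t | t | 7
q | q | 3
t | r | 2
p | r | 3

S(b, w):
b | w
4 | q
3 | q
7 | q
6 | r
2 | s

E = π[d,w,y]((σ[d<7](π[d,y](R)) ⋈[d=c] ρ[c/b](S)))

Row counts bottom-up:
  R → 4
  π[d,y](R) → 4
  σ[d<7](π[d,y](R)) → 3
  S → 5
  ρ[c/b](S) → 5
  (σ[d<7](π[d,y](R)) ⋈[d=c] ρ[c/b](S)) → 3
  π[d,w,y]((σ[d<7](π[d,y](R)) ⋈[d=c] ρ[c/b](S))) → 3

|E| = 3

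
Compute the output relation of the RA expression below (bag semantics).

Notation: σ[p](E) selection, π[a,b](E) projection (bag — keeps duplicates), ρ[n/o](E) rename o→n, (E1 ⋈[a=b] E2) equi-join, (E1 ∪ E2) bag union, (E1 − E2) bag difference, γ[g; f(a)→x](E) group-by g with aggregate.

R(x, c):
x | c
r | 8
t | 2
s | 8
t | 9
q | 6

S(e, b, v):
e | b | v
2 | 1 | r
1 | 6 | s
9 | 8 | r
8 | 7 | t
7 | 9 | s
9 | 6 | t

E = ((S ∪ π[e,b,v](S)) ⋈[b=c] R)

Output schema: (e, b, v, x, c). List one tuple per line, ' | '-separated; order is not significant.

Row counts bottom-up:
  S → 6
  S → 6
  π[e,b,v](S) → 6
  (S ∪ π[e,b,v](S)) → 12
  R → 5
  ((S ∪ π[e,b,v](S)) ⋈[b=c] R) → 10

== RESULT ==
e | b | v | x | c
1 | 6 | s | q | 6
1 | 6 | s | q | 6
7 | 9 | s | t | 9
7 | 9 | s | t | 9
9 | 6 | t | q | 6
9 | 6 | t | q | 6
9 | 8 | r | r | 8
9 | 8 | r | r | 8
9 | 8 | r | s | 8
9 | 8 | r | s | 8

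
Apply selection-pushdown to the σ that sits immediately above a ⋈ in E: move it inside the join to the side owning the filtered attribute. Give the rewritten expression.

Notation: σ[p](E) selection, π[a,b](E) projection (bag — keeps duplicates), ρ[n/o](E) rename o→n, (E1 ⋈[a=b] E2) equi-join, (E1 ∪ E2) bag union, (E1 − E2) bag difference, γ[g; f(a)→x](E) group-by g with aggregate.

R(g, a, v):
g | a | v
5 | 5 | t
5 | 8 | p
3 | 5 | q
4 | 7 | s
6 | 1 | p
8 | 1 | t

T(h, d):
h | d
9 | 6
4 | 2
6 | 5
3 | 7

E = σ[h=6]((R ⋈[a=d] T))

σ filters on h, owned by the right side.
E' = (R ⋈[a=d] σ[h=6](T))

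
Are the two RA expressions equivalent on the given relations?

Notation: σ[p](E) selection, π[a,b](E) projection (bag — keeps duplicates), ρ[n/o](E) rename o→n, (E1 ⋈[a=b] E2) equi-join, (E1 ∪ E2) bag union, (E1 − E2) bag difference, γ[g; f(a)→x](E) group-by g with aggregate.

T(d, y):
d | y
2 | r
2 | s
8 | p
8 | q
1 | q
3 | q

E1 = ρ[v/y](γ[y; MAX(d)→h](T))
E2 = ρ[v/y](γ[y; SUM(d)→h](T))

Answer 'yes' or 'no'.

E1 per-node cardinality:
  T → 6
  γ[y; MAX(d)→h](T) → 4
  ρ[v/y](γ[y; MAX(d)→h](T)) → 4
E2 per-node cardinality:
  T → 6
  γ[y; SUM(d)→h](T) → 4
  ρ[v/y](γ[y; SUM(d)→h](T)) → 4

E1 result:
v | h
p | 8
q | 8
r | 2
s | 2
E2 result:
v | h
p | 8
q | 12
r | 2
s | 2
Witness: ('q', 8) appears 1× in E1 but 0× in E2.

no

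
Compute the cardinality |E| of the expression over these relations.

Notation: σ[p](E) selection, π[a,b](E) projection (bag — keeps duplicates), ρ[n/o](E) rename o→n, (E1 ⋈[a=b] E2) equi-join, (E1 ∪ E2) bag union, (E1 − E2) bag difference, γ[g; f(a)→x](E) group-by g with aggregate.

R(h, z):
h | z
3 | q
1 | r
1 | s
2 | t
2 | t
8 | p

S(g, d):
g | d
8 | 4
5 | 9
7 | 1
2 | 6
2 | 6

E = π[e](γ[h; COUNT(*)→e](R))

Stepwise |·|:
  R → 6
  γ[h; COUNT(*)→e](R) → 4
  π[e](γ[h; COUNT(*)→e](R)) → 4

|E| = 4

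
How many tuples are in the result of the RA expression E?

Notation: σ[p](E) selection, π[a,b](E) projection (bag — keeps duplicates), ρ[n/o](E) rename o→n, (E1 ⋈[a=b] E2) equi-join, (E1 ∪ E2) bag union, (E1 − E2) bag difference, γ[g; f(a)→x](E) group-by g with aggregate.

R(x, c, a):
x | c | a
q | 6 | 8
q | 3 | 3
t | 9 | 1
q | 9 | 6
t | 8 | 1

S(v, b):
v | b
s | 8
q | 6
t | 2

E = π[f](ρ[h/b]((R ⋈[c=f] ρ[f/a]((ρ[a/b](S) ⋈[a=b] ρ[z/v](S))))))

Subexpression sizes:
  R → 5
  S → 3
  ρ[a/b](S) → 3
  S → 3
  ρ[z/v](S) → 3
  (ρ[a/b](S) ⋈[a=b] ρ[z/v](S)) → 3
  ρ[f/a]((ρ[a/b](S) ⋈[a=b] ρ[z/v](S))) → 3
  (R ⋈[c=f] ρ[f/a]((ρ[a/b](S) ⋈[a=b] ρ[z/v](S)))) → 2
  ρ[h/b]((R ⋈[c=f] ρ[f/a]((ρ[a/b](S) ⋈[a=b] ρ[z/v](S))))) → 2
  π[f](ρ[h/b]((R ⋈[c=f] ρ[f/a]((ρ[a/b](S) ⋈[a=b] ρ[z/v](S)))))) → 2

|E| = 2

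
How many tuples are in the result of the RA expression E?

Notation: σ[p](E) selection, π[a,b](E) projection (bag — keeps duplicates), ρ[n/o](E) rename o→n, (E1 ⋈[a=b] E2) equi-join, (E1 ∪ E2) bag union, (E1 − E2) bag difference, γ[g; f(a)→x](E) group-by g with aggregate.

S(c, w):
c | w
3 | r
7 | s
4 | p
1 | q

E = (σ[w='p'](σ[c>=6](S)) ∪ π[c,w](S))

Subexpression sizes:
  S → 4
  σ[c>=6](S) → 1
  σ[w='p'](σ[c>=6](S)) → 0
  S → 4
  π[c,w](S) → 4
  (σ[w='p'](σ[c>=6](S)) ∪ π[c,w](S)) → 4

|E| = 4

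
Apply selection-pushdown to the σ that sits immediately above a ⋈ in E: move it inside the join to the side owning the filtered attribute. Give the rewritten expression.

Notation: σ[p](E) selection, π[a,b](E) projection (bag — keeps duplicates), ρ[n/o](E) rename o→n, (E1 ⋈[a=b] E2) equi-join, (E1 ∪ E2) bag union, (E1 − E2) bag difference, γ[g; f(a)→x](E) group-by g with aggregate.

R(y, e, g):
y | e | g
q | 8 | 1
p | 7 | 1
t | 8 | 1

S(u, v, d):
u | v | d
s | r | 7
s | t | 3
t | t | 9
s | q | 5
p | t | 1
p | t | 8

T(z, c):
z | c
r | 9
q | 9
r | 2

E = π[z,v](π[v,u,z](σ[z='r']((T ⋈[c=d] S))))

σ filters on z, owned by the left side.
E' = π[z,v](π[v,u,z]((σ[z='r'](T) ⋈[c=d] S)))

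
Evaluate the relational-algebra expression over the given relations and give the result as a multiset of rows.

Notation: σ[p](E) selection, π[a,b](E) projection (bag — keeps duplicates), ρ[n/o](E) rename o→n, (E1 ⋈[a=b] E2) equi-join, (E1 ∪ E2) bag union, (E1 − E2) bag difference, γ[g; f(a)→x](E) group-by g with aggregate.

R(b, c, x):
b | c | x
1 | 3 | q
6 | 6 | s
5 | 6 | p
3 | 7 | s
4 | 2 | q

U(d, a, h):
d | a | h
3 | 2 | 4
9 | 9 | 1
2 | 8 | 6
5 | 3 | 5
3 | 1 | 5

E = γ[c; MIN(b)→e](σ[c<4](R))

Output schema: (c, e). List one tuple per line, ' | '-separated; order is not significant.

Subexpression sizes:
  R → 5
  σ[c<4](R) → 2
  γ[c; MIN(b)→e](σ[c<4](R)) → 2

== RESULT ==
c | e
2 | 4
3 | 1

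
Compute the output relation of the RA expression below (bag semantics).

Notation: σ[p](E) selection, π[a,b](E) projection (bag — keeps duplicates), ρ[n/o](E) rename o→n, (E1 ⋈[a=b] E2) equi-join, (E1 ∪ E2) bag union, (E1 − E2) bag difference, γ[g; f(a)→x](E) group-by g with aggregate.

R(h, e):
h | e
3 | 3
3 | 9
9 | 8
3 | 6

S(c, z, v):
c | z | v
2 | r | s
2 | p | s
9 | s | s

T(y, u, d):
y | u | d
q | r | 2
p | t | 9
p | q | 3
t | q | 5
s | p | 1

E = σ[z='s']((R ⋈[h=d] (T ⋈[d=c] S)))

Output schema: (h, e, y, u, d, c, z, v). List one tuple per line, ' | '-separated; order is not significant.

Stepwise |·|:
  R → 4
  T → 5
  S → 3
  (T ⋈[d=c] S) → 3
  (R ⋈[h=d] (T ⋈[d=c] S)) → 1
  σ[z='s']((R ⋈[h=d] (T ⋈[d=c] S))) → 1

== RESULT ==
h | e | y | u | d | c | z | v
9 | 8 | p | t | 9 | 9 | s | s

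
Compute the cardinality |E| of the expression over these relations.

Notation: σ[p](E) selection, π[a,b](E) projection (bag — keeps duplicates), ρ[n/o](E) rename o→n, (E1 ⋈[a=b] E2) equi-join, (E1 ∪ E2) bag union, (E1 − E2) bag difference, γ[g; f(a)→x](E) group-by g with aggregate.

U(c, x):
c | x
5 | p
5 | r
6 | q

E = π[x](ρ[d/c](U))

Per-node cardinality:
  U → 3
  ρ[d/c](U) → 3
  π[x](ρ[d/c](U)) → 3

|E| = 3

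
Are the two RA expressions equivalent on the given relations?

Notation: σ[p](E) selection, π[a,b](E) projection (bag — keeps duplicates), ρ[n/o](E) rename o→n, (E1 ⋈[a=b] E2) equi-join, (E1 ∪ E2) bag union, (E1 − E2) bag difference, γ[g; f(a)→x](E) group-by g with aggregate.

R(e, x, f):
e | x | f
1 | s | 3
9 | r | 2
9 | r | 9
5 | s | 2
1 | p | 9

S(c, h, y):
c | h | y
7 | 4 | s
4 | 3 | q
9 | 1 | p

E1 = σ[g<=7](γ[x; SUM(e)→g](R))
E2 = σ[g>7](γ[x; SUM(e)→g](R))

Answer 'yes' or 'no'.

E1 row counts bottom-up:
  R → 5
  γ[x; SUM(e)→g](R) → 3
  σ[g<=7](γ[x; SUM(e)→g](R)) → 2
E2 row counts bottom-up:
  R → 5
  γ[x; SUM(e)→g](R) → 3
  σ[g>7](γ[x; SUM(e)→g](R)) → 1

E1 result:
x | g
p | 1
s | 6
E2 result:
x | g
r | 18
Witness: ('r', 18) appears 0× in E1 but 1× in E2.

no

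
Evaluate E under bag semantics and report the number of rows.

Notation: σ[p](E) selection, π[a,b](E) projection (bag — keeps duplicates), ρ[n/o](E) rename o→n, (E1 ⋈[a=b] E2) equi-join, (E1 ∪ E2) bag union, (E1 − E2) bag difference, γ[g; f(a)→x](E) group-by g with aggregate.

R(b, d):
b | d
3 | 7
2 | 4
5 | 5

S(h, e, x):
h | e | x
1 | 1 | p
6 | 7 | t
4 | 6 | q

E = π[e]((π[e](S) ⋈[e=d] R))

Subexpression sizes:
  S → 3
  π[e](S) → 3
  R → 3
  (π[e](S) ⋈[e=d] R) → 1
  π[e]((π[e](S) ⋈[e=d] R)) → 1

|E| = 1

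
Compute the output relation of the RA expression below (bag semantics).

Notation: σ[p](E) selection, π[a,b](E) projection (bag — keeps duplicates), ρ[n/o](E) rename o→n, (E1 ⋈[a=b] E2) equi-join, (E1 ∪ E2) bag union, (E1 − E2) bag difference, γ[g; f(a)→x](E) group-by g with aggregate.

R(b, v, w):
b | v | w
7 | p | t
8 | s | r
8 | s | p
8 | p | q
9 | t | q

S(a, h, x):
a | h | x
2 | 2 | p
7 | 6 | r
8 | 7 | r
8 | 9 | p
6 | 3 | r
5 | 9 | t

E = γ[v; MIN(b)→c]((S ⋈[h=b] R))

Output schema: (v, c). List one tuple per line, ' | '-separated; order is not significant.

Row counts bottom-up:
  S → 6
  R → 5
  (S ⋈[h=b] R) → 3
  γ[v; MIN(b)→c]((S ⋈[h=b] R)) → 2

== RESULT ==
v | c
p | 7
t | 9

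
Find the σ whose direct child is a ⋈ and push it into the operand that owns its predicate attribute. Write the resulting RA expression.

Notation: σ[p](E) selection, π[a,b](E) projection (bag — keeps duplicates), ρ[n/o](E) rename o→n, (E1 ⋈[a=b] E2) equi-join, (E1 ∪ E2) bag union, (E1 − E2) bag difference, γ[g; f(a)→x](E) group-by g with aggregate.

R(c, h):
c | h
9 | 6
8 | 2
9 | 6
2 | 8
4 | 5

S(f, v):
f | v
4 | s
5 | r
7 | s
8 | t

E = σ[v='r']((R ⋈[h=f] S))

σ filters on v, owned by the right side.
E' = (R ⋈[h=f] σ[v='r'](S))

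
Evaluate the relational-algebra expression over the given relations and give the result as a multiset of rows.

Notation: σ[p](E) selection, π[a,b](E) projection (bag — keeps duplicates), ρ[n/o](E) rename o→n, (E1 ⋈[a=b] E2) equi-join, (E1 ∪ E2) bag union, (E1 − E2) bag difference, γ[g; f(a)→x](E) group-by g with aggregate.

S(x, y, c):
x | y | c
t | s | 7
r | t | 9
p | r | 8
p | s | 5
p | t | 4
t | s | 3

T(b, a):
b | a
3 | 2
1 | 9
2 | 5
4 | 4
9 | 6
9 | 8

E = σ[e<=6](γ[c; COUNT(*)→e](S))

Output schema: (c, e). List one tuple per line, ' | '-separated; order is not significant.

Subexpression sizes:
  S → 6
  γ[c; COUNT(*)→e](S) → 6
  σ[e<=6](γ[c; COUNT(*)→e](S)) → 6

== RESULT ==
c | e
3 | 1
4 | 1
5 | 1
7 | 1
8 | 1
9 | 1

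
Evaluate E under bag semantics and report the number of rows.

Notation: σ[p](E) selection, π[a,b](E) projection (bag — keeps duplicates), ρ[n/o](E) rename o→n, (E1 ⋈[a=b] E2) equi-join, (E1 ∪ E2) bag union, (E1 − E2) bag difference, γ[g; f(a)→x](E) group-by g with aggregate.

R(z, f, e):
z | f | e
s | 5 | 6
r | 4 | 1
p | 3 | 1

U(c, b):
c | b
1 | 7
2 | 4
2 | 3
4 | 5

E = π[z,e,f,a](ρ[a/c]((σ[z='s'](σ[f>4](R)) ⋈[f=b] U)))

Per-node cardinality:
  R → 3
  σ[f>4](R) → 1
  σ[z='s'](σ[f>4](R)) → 1
  U → 4
  (σ[z='s'](σ[f>4](R)) ⋈[f=b] U) → 1
  ρ[a/c]((σ[z='s'](σ[f>4](R)) ⋈[f=b] U)) → 1
  π[z,e,f,a](ρ[a/c]((σ[z='s'](σ[f>4](R)) ⋈[f=b] U))) → 1

|E| = 1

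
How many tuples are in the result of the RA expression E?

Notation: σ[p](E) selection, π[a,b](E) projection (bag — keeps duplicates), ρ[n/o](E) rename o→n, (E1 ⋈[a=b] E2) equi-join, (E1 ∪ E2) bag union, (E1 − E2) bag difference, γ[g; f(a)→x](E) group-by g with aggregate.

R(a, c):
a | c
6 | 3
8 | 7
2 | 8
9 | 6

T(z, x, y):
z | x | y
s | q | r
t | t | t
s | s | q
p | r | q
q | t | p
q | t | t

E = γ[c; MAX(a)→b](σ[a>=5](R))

Stepwise |·|:
  R → 4
  σ[a>=5](R) → 3
  γ[c; MAX(a)→b](σ[a>=5](R)) → 3

|E| = 3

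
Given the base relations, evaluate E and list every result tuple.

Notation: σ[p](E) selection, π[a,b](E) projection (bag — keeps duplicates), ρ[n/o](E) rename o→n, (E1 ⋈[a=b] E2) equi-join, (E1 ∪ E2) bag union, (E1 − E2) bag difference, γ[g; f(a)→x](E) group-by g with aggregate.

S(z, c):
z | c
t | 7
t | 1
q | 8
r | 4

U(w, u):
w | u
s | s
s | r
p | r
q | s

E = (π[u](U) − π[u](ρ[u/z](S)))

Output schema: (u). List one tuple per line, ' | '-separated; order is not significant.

Stepwise |·|:
  U → 4
  π[u](U) → 4
  S → 4
  ρ[u/z](S) → 4
  π[u](ρ[u/z](S)) → 4
  (π[u](U) − π[u](ρ[u/z](S))) → 3

== RESULT ==
u
r
s
s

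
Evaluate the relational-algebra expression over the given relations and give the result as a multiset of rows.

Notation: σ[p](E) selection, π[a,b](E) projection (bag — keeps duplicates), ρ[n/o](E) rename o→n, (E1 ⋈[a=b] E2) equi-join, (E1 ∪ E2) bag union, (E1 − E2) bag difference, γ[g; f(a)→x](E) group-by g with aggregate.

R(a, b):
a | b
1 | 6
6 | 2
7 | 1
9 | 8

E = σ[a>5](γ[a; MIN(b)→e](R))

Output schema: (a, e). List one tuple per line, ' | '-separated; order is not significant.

Stepwise |·|:
  R → 4
  γ[a; MIN(b)→e](R) → 4
  σ[a>5](γ[a; MIN(b)→e](R)) → 3

== RESULT ==
a | e
6 | 2
7 | 1
9 | 8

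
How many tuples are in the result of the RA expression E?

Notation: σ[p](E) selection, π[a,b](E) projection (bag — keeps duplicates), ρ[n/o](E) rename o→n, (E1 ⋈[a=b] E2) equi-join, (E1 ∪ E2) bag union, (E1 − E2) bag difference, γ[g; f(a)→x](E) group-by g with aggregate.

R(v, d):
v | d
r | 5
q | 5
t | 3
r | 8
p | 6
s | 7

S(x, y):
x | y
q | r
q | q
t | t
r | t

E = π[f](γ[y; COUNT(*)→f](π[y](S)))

Row counts bottom-up:
  S → 4
  π[y](S) → 4
  γ[y; COUNT(*)→f](π[y](S)) → 3
  π[f](γ[y; COUNT(*)→f](π[y](S))) → 3

|E| = 3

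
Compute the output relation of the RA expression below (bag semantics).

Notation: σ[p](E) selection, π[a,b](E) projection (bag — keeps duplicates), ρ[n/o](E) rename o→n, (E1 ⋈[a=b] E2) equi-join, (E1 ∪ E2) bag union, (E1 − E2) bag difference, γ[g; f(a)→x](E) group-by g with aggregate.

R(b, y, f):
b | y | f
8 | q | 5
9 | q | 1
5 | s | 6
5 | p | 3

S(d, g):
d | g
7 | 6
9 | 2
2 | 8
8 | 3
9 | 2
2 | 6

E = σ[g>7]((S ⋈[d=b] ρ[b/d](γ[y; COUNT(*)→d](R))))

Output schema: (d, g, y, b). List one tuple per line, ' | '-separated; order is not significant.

Per-node cardinality:
  S → 6
  R → 4
  γ[y; COUNT(*)→d](R) → 3
  ρ[b/d](γ[y; COUNT(*)→d](R)) → 3
  (S ⋈[d=b] ρ[b/d](γ[y; COUNT(*)→d](R))) → 2
  σ[g>7]((S ⋈[d=b] ρ[b/d](γ[y; COUNT(*)→d](R)))) → 1

== RESULT ==
d | g | y | b
2 | 8 | q | 2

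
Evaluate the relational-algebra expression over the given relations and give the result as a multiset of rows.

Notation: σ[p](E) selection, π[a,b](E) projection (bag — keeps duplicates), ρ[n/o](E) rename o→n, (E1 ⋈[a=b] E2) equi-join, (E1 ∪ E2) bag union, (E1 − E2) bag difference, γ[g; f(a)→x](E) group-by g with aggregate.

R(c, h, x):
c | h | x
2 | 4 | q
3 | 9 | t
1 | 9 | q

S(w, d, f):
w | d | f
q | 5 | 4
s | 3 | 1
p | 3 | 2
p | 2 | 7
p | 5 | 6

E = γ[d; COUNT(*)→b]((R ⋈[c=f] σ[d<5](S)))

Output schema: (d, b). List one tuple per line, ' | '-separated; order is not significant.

Per-node cardinality:
  R → 3
  S → 5
  σ[d<5](S) → 3
  (R ⋈[c=f] σ[d<5](S)) → 2
  γ[d; COUNT(*)→b]((R ⋈[c=f] σ[d<5](S))) → 1

== RESULT ==
d | b
3 | 2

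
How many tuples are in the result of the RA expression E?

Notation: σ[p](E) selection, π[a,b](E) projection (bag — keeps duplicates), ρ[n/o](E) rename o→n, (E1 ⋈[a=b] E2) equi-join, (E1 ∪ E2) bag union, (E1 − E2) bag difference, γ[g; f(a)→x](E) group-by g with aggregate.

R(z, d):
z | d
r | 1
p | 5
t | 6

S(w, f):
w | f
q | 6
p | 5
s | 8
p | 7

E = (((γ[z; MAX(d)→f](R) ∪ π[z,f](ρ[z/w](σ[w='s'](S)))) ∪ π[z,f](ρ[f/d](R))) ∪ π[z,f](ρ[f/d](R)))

Row counts bottom-up:
  R → 3
  γ[z; MAX(d)→f](R) → 3
  S → 4
  σ[w='s'](S) → 1
  ρ[z/w](σ[w='s'](S)) → 1
  π[z,f](ρ[z/w](σ[w='s'](S))) → 1
  (γ[z; MAX(d)→f](R) ∪ π[z,f](ρ[z/w](σ[w='s'](S)))) → 4
  R → 3
  ρ[f/d](R) → 3
  π[z,f](ρ[f/d](R)) → 3
  ((γ[z; MAX(d)→f](R) ∪ π[z,f](ρ[z/w](σ[w='s'](S)))) ∪ π[z,f](ρ[f/d](R))) → 7
  R → 3
  ρ[f/d](R) → 3
  π[z,f](ρ[f/d](R)) → 3
  (((γ[z; MAX(d)→f](R) ∪ π[z,f](ρ[z/w](σ[w='s'](S)))) ∪ π[z,f](ρ[f/d](R))) ∪ π[z,f](ρ[f/d](R))) → 10

|E| = 10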